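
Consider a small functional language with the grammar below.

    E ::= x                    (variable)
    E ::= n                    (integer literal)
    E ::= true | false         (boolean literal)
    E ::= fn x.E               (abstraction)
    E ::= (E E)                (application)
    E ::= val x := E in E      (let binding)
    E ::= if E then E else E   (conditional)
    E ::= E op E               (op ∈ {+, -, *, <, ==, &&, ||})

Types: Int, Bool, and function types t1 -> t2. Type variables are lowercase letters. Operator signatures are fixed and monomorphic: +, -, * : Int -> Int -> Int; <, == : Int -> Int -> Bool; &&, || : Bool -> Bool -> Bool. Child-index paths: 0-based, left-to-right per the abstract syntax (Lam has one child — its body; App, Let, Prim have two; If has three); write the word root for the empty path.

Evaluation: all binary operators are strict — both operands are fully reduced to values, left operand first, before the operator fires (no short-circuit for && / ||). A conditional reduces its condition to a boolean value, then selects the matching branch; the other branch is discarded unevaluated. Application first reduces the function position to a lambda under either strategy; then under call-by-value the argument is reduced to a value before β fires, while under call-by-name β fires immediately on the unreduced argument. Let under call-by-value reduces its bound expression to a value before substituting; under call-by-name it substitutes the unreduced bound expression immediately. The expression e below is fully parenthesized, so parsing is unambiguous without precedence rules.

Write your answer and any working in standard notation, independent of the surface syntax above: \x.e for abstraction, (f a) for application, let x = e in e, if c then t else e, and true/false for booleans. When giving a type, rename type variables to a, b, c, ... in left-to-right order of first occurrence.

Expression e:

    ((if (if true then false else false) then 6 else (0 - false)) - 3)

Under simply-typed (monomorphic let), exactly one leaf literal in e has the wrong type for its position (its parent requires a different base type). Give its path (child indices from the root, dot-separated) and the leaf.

Trace:
  unify Bool ~ Bool
  unify Bool ~ Bool
  unify Bool ~ Bool
  unify Int ~ Int
  unify Bool ~ Int
  FAIL: mismatch Bool ~ Int

Answer: 0.2.1 : false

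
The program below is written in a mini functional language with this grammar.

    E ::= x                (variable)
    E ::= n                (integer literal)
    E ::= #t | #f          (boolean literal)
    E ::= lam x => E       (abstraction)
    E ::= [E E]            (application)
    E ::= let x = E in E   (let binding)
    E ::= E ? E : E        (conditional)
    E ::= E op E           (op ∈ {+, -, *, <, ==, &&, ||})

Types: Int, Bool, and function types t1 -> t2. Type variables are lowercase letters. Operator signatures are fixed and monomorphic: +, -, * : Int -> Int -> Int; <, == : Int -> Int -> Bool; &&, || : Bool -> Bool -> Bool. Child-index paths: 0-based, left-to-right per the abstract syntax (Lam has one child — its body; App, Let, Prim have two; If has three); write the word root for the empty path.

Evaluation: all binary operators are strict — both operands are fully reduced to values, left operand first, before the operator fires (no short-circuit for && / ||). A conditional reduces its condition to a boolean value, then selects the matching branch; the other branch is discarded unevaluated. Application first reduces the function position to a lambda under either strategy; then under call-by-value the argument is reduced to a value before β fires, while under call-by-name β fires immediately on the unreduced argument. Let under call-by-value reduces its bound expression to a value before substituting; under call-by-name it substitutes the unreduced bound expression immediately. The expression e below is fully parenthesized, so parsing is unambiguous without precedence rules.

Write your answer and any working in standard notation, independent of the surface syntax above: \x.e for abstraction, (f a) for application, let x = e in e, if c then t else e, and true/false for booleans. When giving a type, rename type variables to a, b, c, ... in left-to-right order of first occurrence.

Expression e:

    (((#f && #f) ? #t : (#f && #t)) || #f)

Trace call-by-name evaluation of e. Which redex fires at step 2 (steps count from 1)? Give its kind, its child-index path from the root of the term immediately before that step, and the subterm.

Answer: if at 0 : (if false then true else (false && true))

Trace:
step 0: ((if (false && false) then true else (false && true)) || false)
step 1: [delta@0.0] ((if false then true else (false && true)) || false)
step 2: [if@0] ((false && true) || false)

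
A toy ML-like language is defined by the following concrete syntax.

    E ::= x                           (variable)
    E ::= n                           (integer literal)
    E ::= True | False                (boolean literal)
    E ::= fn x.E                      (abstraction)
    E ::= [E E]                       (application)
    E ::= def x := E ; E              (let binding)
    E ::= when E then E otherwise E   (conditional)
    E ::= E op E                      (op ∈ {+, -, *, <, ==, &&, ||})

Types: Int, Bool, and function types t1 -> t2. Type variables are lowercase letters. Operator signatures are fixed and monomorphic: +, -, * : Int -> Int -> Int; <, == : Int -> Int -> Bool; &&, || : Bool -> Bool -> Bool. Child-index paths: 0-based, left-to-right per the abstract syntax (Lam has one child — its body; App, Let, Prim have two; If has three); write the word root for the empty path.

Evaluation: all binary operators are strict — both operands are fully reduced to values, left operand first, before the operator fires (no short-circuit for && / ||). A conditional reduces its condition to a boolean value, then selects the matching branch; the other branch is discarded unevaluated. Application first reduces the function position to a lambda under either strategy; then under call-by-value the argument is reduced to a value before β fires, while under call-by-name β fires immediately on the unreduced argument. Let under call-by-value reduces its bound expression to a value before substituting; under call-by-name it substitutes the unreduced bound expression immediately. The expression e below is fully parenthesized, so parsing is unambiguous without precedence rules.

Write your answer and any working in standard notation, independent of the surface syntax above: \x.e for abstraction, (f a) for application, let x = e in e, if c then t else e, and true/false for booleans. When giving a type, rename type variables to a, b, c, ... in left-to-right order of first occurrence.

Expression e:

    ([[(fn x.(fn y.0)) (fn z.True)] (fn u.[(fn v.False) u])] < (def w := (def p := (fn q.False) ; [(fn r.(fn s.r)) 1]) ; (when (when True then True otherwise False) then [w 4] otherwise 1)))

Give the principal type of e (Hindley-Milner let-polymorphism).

Answer: Bool

Working:
\y._ : b -> Int
\x._ : a -> b -> Int
\z._ : c -> Bool
  unify a -> b -> Int ~ (c -> Bool) -> d
  unify a ~ c -> Bool
  unify b -> Int ~ d
_ _ : b -> Int
\v._ : f -> Bool
u : e
  unify f -> Bool ~ e -> g
  unify f ~ e
  unify Bool ~ g
_ _ : Bool
\u._ : e -> Bool
  unify b -> Int ~ (e -> Bool) -> h
  unify b ~ e -> Bool
  unify Int ~ h
_ _ : Int
  unify Int ~ Int
\q._ : i -> Bool
let p : forall. i -> Bool
r : j
\s._ : k -> j
\r._ : j -> k -> j
  unify j -> k -> j ~ Int -> l
  unify j ~ Int
  unify k -> Int ~ l
_ _ : k -> Int
let w : forall. k -> Int
  unify Bool ~ Bool
  unify Bool ~ Bool
  unify Bool ~ Bool
w : m -> Int
  unify m -> Int ~ Int -> n
  unify m ~ Int
  unify Int ~ n
_ _ : Int
  unify Int ~ Int
  unify Int ~ Int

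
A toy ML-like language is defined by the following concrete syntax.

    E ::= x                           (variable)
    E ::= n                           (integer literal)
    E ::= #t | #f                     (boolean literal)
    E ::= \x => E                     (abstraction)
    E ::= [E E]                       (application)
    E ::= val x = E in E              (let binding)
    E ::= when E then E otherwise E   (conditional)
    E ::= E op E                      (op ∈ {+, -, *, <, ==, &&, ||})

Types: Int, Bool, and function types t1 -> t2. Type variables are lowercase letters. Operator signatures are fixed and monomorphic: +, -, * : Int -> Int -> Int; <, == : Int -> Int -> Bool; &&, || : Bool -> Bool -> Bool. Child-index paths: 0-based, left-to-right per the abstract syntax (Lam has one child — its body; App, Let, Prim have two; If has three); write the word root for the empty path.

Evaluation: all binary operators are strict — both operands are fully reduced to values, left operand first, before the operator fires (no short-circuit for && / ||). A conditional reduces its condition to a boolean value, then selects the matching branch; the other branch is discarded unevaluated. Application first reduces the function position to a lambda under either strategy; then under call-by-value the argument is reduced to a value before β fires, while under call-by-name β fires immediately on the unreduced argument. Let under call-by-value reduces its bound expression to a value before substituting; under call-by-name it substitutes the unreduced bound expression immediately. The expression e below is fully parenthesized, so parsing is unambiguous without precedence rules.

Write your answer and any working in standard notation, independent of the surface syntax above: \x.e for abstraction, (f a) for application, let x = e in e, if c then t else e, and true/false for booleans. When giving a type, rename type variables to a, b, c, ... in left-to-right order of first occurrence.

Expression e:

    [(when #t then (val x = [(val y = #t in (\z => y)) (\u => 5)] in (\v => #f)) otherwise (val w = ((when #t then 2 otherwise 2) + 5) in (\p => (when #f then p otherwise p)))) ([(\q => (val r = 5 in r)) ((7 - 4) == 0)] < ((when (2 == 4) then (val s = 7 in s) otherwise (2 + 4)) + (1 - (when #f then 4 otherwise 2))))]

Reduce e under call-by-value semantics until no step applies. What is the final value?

Answer: false

Trace:
step 0: ((if true then (let x = ((let y = true in (\z.y)) (\u.5)) in (\v.false)) else (let w = ((if true then 2 else 2) + 5) in (\p.(if false then p else p)))) (((\q.(let r = 5 in r)) ((7 - 4) == 0)) < ((if (2 == 4) then (let s = 7 in s) else (2 + 4)) + (1 - (if false then 4 else 2)))))
step 1: [if@0] ((let x = ((let y = true in (\z.y)) (\u.5)) in (\v.false)) (((\q.(let r = 5 in r)) ((7 - 4) == 0)) < ((if (2 == 4) then (let s = 7 in s) else (2 + 4)) + (1 - (if false then 4 else 2)))))
step 2: [let@0.0.0] ((let x = ((\z.true) (\u.5)) in (\v.false)) (((\q.(let r = 5 in r)) ((7 - 4) == 0)) < ((if (2 == 4) then (let s = 7 in s) else (2 + 4)) + (1 - (if false then 4 else 2)))))
step 3: [beta@0.0] ((let x = true in (\v.false)) (((\q.(let r = 5 in r)) ((7 - 4) == 0)) < ((if (2 == 4) then (let s = 7 in s) else (2 + 4)) + (1 - (if false then 4 else 2)))))
step 4: [let@0] ((\v.false) (((\q.(let r = 5 in r)) ((7 - 4) == 0)) < ((if (2 == 4) then (let s = 7 in s) else (2 + 4)) + (1 - (if false then 4 else 2)))))
step 5: [delta@1.0.1.0] ((\v.false) (((\q.(let r = 5 in r)) (3 == 0)) < ((if (2 == 4) then (let s = 7 in s) else (2 + 4)) + (1 - (if false then 4 else 2)))))
step 6: [delta@1.0.1] ((\v.false) (((\q.(let r = 5 in r)) false) < ((if (2 == 4) then (let s = 7 in s) else (2 + 4)) + (1 - (if false then 4 else 2)))))
step 7: [beta@1.0] ((\v.false) ((let r = 5 in r) < ((if (2 == 4) then (let s = 7 in s) else (2 + 4)) + (1 - (if false then 4 else 2)))))
step 8: [let@1.0] ((\v.false) (5 < ((if (2 == 4) then (let s = 7 in s) else (2 + 4)) + (1 - (if false then 4 else 2)))))
step 9: [delta@1.1.0.0] ((\v.false) (5 < ((if false then (let s = 7 in s) else (2 + 4)) + (1 - (if false then 4 else 2)))))
step 10: [if@1.1.0] ((\v.false) (5 < ((2 + 4) + (1 - (if false then 4 else 2)))))
step 11: [delta@1.1.0] ((\v.false) (5 < (6 + (1 - (if false then 4 else 2)))))
step 12: [if@1.1.1.1] ((\v.false) (5 < (6 + (1 - 2))))
step 13: [delta@1.1.1] ((\v.false) (5 < (6 + -1)))
step 14: [delta@1.1] ((\v.false) (5 < 5))
step 15: [delta@1] ((\v.false) false)
step 16: [beta@root] false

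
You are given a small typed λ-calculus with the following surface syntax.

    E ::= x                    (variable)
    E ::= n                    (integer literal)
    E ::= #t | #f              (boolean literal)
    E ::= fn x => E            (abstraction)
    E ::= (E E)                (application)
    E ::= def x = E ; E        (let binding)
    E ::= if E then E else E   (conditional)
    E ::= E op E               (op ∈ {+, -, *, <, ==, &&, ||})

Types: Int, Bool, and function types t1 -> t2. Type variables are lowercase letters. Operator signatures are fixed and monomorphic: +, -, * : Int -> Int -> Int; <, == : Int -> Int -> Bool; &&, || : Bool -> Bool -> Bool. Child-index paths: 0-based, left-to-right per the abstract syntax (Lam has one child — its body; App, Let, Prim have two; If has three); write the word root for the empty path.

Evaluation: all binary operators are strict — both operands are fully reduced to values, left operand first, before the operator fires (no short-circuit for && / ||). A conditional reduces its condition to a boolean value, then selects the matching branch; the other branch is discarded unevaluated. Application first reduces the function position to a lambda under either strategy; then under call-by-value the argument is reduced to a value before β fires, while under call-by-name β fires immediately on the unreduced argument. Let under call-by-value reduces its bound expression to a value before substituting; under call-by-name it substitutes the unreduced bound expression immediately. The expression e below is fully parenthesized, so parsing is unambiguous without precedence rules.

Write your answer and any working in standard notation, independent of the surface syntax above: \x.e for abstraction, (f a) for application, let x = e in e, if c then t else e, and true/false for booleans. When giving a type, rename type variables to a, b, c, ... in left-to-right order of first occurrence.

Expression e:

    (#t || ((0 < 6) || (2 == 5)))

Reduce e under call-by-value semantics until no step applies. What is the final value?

Answer: true

Derivation:
step 0: (true || ((0 < 6) || (2 == 5)))
step 1: [delta@1.0] (true || (true || (2 == 5)))
step 2: [delta@1.1] (true || (true || false))
step 3: [delta@1] (true || true)
step 4: [delta@root] true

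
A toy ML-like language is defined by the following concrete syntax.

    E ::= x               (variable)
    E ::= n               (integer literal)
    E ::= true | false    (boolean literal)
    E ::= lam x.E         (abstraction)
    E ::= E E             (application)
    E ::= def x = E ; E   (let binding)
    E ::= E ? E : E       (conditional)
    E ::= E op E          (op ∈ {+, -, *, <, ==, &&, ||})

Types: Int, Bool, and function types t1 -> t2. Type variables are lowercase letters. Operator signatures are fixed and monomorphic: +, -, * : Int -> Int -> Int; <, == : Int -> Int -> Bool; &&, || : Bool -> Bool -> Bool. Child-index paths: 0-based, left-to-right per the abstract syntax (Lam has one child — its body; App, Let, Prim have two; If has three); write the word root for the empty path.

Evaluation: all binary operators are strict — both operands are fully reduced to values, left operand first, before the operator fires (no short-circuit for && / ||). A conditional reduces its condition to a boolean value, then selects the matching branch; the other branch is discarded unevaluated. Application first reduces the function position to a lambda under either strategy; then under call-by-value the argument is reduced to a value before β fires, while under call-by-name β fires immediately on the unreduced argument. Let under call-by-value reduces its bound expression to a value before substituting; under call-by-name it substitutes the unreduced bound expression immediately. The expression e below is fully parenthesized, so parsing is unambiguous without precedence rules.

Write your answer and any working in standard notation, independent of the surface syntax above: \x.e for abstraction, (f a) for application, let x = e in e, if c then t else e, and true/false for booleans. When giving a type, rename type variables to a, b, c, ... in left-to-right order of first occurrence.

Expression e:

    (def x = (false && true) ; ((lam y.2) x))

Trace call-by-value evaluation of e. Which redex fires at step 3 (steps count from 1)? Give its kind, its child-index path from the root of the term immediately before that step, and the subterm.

Derivation:
step 0: (let x = (false && true) in ((\y.2) x))
step 1: [delta@0] (let x = false in ((\y.2) x))
step 2: [let@root] ((\y.2) false)
step 3: [beta@root] 2

Answer: beta at root : ((\y.2) false)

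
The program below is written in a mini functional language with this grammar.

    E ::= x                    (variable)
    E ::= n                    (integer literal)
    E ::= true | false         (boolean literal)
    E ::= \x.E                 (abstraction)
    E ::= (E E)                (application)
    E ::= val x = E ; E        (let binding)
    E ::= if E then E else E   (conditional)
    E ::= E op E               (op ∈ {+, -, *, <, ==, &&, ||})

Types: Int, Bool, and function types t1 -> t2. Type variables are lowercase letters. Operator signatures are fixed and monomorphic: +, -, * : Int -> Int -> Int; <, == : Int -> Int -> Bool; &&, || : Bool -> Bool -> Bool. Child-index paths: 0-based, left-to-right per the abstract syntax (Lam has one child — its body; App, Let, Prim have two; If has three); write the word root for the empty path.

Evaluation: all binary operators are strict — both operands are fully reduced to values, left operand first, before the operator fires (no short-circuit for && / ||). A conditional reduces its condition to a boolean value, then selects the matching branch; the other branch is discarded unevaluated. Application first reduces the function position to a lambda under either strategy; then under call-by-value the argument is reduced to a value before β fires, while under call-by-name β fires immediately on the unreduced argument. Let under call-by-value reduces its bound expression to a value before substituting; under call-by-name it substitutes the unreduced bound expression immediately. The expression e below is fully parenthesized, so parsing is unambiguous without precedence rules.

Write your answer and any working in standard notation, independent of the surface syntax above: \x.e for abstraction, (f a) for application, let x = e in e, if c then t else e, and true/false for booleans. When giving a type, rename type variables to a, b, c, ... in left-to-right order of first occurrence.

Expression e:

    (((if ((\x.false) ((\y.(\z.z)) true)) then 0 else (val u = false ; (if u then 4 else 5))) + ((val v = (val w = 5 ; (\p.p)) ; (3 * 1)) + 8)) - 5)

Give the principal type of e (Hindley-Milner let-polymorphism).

Derivation:
\x._ : a -> Bool
z : c
\z._ : c -> c
\y._ : b -> c -> c
  unify b -> c -> c ~ Bool -> d
  unify b ~ Bool
  unify c -> c ~ d
_ _ : c -> c
  unify a -> Bool ~ (c -> c) -> e
  unify a ~ c -> c
  unify Bool ~ e
_ _ : Bool
  unify Bool ~ Bool
let u : Bool
u : Bool
  unify Bool ~ Bool
  unify Int ~ Int
  unify Int ~ Int
  unify Int ~ Int
let w : Int
p : f
\p._ : f -> f
let v : forall. f -> f
  unify Int ~ Int
  unify Int ~ Int
  unify Int ~ Int
  unify Int ~ Int
  unify Int ~ Int
  unify Int ~ Int
  unify Int ~ Int

Answer: Int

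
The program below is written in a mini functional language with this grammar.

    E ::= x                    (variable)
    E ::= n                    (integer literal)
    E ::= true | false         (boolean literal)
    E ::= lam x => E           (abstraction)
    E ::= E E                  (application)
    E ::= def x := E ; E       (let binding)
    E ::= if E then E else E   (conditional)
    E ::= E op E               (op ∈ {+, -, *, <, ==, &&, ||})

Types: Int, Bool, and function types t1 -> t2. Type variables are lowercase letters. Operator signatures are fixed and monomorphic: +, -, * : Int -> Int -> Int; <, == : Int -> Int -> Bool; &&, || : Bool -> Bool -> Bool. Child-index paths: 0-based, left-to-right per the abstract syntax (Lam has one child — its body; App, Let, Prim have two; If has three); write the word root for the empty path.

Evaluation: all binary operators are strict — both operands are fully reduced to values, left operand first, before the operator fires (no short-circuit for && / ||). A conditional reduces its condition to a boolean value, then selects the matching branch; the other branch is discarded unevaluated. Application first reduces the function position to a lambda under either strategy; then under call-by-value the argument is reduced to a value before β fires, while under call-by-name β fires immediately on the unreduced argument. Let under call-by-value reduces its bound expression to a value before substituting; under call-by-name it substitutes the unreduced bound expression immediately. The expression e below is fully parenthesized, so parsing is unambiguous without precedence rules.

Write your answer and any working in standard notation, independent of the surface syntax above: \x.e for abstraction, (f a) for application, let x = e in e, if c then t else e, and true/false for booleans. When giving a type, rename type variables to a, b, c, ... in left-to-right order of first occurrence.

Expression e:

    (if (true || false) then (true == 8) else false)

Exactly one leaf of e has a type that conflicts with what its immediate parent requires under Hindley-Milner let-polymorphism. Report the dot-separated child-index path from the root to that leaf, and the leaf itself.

Working:
  unify Bool ~ Bool
  unify Bool ~ Bool
  unify Bool ~ Bool
  unify Bool ~ Int
  FAIL: mismatch Bool ~ Int

Answer: 1.0 : true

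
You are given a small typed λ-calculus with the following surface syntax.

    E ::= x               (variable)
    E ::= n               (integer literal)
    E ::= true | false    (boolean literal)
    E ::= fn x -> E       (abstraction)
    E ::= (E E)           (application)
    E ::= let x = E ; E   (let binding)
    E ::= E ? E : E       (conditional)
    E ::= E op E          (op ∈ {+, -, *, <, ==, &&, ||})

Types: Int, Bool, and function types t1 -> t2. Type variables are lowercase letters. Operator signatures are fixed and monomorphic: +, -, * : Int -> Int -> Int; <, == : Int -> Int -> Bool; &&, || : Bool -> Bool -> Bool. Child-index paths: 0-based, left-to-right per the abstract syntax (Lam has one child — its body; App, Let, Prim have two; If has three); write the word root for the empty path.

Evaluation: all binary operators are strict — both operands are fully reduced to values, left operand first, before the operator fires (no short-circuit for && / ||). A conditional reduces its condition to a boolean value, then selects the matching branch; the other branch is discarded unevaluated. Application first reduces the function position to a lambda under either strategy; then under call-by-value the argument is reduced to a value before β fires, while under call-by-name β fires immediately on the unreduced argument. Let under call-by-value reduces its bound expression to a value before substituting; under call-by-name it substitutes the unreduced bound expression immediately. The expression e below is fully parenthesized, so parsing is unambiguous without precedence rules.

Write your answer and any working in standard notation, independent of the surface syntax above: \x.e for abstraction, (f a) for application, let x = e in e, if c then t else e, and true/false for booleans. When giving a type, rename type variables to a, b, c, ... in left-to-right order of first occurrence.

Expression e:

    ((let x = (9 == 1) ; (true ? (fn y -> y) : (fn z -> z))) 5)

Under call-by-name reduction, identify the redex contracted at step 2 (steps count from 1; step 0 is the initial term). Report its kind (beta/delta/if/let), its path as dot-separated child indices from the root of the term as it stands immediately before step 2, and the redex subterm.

Answer: if at 0 : (if true then (\y.y) else (\z.z))

Trace:
step 0: ((let x = (9 == 1) in (if true then (\y.y) else (\z.z))) 5)
step 1: [let@0] ((if true then (\y.y) else (\z.z)) 5)
step 2: [if@0] ((\y.y) 5)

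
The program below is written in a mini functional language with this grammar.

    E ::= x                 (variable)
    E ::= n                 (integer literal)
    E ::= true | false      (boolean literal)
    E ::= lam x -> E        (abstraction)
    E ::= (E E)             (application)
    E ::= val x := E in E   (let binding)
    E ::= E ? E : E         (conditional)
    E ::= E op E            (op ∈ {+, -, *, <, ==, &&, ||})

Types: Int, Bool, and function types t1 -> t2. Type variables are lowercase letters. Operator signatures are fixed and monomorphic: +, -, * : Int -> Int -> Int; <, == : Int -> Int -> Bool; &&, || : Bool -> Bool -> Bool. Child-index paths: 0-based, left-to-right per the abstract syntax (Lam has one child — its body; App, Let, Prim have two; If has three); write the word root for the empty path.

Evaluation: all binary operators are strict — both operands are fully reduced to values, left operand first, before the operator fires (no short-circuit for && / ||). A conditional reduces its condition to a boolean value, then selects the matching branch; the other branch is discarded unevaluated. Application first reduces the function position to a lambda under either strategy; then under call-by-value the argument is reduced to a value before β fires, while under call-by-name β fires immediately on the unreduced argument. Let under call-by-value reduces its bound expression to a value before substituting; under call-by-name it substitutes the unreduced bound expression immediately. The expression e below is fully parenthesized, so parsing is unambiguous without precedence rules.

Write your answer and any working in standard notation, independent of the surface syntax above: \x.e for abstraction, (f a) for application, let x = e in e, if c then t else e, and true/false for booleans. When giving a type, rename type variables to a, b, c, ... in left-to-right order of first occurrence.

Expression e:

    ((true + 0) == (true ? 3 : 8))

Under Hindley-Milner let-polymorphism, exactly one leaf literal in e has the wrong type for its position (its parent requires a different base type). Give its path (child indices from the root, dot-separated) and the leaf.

Working:
  unify Bool ~ Int
  FAIL: mismatch Bool ~ Int

Answer: 0.0 : true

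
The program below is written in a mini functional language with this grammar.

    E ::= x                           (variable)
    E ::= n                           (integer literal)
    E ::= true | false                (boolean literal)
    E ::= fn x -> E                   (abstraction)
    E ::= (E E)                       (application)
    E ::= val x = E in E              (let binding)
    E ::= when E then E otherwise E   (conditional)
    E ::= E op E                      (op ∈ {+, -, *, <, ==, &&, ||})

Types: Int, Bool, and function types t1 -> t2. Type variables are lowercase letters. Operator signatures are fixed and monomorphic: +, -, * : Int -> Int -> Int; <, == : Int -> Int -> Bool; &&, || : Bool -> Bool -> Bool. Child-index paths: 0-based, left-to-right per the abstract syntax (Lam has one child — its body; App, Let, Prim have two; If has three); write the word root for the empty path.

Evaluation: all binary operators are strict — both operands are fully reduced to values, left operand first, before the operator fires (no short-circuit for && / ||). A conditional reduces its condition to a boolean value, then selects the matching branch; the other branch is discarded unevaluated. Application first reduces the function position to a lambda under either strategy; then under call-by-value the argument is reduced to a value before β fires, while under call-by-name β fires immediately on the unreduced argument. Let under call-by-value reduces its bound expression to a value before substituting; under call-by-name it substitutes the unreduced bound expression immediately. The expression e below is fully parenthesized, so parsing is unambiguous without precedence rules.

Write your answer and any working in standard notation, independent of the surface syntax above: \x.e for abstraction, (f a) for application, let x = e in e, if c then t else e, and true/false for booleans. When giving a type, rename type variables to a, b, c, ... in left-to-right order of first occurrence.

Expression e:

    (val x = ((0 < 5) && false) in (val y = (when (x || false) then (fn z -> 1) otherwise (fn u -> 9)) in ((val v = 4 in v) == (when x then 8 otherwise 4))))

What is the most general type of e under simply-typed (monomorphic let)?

Answer: Bool

Derivation:
  unify Int ~ Int
  unify Int ~ Int
  unify Bool ~ Bool
  unify Bool ~ Bool
let x : Bool
x : Bool
  unify Bool ~ Bool
  unify Bool ~ Bool
  unify Bool ~ Bool
\z._ : a -> Int
\u._ : b -> Int
  unify a -> Int ~ b -> Int
  unify a ~ b
  unify Int ~ Int
let y : b -> Int
let v : Int
v : Int
  unify Int ~ Int
x : Bool
  unify Bool ~ Bool
  unify Int ~ Int
  unify Int ~ Int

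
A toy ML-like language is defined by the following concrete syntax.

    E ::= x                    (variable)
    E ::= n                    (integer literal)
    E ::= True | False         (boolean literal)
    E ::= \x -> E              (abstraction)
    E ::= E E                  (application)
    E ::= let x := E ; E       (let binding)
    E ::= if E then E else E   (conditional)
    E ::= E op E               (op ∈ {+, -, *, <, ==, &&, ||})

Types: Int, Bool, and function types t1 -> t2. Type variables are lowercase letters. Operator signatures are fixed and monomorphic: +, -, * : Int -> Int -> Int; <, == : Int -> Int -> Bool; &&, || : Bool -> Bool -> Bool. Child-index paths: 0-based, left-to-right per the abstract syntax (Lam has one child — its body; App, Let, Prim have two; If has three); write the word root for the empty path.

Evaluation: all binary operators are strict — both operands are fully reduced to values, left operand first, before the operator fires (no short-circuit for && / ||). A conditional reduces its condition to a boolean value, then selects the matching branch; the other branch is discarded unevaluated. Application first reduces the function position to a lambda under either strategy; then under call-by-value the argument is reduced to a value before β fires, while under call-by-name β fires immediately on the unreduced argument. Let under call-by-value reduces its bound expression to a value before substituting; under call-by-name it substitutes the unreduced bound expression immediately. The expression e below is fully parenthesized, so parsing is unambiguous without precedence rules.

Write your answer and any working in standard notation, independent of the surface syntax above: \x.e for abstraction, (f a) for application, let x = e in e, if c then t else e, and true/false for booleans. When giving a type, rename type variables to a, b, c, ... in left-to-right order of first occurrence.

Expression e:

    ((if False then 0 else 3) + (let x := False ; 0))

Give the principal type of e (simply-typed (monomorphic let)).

Answer: Int

Derivation:
  unify Bool ~ Bool
  unify Int ~ Int
  unify Int ~ Int
let x : Bool
  unify Int ~ Int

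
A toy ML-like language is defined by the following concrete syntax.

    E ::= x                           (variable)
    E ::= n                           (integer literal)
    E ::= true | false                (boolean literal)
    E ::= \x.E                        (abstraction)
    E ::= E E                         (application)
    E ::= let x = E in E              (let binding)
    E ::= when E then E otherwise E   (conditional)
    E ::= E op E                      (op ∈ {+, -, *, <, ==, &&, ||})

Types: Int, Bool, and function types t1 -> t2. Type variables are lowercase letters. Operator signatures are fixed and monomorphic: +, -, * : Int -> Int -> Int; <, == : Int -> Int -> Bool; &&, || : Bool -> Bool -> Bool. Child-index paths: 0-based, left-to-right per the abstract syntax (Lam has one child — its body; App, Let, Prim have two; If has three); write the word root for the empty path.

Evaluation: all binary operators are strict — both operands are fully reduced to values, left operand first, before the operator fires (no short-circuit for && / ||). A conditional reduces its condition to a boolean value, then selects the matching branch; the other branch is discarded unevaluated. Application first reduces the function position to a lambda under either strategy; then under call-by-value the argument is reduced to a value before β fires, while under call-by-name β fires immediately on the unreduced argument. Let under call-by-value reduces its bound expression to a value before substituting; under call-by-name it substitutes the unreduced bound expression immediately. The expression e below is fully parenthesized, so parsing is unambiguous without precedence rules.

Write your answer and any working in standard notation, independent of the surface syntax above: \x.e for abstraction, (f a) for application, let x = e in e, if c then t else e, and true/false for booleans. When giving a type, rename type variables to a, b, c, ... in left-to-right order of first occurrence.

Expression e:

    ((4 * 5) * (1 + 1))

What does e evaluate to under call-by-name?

Answer: 40

Derivation:
step 0: ((4 * 5) * (1 + 1))
step 1: [delta@0] (20 * (1 + 1))
step 2: [delta@1] (20 * 2)
step 3: [delta@root] 40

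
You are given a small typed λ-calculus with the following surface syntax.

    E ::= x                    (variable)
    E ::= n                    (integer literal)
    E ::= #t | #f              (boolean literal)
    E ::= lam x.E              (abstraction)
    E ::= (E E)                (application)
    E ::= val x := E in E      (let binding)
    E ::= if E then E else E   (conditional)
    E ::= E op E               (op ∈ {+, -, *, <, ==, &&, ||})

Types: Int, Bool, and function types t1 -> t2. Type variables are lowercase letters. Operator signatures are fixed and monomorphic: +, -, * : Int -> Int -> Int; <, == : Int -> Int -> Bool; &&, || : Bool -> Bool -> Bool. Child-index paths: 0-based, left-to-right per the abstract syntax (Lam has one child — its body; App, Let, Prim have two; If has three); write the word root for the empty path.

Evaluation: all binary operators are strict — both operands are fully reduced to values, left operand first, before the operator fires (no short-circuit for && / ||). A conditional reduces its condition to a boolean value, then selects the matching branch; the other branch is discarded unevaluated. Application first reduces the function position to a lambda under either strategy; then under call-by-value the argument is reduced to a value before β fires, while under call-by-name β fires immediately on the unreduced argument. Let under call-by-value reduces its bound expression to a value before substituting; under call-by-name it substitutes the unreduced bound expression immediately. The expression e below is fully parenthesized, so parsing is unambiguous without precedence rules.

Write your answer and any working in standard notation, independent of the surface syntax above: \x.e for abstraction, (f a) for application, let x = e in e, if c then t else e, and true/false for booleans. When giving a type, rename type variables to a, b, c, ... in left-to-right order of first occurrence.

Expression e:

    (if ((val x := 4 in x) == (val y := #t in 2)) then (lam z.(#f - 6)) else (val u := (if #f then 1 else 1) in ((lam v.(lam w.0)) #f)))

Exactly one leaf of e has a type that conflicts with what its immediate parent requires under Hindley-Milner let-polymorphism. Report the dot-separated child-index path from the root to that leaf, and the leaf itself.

Answer: 1.0.0 : false

Working:
let x : Int
x : Int
  unify Int ~ Int
let y : Bool
  unify Int ~ Int
  unify Bool ~ Bool
  unify Bool ~ Int
  FAIL: mismatch Bool ~ Int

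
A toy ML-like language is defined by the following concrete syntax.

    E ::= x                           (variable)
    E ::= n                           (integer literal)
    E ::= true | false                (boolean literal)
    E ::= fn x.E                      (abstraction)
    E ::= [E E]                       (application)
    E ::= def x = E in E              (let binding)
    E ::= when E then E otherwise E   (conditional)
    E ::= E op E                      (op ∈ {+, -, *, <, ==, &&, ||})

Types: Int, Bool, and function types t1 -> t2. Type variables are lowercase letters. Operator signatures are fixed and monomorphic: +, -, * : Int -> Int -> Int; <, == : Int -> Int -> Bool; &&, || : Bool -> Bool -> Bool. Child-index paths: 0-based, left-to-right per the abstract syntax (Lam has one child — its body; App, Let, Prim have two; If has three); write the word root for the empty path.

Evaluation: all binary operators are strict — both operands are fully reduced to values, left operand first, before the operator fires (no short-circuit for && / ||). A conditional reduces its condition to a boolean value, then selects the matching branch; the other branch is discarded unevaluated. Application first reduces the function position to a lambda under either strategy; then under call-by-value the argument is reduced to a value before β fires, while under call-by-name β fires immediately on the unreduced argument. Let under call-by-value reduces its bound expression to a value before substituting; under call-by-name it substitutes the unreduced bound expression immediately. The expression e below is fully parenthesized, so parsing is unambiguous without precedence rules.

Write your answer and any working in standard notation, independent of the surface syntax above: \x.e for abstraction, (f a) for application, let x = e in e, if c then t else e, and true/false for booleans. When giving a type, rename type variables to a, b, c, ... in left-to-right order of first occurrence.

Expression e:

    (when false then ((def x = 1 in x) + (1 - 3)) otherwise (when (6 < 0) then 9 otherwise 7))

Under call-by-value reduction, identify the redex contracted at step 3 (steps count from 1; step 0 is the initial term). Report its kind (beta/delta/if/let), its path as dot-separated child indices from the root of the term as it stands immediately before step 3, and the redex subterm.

Trace:
step 0: (if false then ((let x = 1 in x) + (1 - 3)) else (if (6 < 0) then 9 else 7))
step 1: [if@root] (if (6 < 0) then 9 else 7)
step 2: [delta@0] (if false then 9 else 7)
step 3: [if@root] 7

Answer: if at root : (if false then 9 else 7)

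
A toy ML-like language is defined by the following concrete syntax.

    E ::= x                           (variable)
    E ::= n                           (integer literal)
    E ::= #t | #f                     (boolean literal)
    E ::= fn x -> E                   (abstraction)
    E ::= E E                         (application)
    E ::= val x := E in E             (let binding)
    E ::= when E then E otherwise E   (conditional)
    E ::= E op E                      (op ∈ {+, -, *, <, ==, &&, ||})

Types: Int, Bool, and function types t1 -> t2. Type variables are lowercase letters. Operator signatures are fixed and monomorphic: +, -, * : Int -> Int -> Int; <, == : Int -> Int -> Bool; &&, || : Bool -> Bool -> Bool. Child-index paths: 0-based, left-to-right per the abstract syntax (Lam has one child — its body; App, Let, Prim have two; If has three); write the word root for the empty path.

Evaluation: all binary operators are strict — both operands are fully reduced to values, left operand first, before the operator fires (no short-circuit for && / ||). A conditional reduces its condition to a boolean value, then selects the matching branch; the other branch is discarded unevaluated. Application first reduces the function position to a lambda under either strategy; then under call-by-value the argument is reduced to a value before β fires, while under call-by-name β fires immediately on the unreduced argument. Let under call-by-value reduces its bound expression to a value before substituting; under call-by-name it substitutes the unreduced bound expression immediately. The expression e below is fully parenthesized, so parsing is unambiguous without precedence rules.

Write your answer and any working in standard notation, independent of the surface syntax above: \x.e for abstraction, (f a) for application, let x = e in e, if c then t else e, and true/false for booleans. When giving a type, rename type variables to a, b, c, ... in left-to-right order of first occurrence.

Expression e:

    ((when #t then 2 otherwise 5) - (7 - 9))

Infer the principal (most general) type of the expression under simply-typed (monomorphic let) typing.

Answer: Int

Trace:
  unify Bool ~ Bool
  unify Int ~ Int
  unify Int ~ Int
  unify Int ~ Int
  unify Int ~ Int
  unify Int ~ Int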